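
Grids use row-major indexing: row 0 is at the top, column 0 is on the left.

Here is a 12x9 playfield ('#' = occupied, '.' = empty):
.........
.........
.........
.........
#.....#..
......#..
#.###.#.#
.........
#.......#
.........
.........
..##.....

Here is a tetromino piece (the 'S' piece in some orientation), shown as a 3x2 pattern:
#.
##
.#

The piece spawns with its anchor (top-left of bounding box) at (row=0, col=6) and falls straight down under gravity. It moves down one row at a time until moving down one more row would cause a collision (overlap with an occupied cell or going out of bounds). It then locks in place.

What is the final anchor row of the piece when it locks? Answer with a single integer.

Answer: 2

Derivation:
Spawn at (row=0, col=6). Try each row:
  row 0: fits
  row 1: fits
  row 2: fits
  row 3: blocked -> lock at row 2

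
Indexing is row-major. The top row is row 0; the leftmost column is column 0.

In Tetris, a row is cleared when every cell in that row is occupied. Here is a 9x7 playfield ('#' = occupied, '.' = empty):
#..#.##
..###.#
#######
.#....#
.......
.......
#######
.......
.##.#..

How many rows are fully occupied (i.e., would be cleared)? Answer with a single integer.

Answer: 2

Derivation:
Check each row:
  row 0: 3 empty cells -> not full
  row 1: 3 empty cells -> not full
  row 2: 0 empty cells -> FULL (clear)
  row 3: 5 empty cells -> not full
  row 4: 7 empty cells -> not full
  row 5: 7 empty cells -> not full
  row 6: 0 empty cells -> FULL (clear)
  row 7: 7 empty cells -> not full
  row 8: 4 empty cells -> not full
Total rows cleared: 2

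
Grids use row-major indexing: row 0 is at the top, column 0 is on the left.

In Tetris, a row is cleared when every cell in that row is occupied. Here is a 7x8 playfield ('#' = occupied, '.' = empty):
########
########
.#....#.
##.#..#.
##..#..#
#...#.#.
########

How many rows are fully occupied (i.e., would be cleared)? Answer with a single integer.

Check each row:
  row 0: 0 empty cells -> FULL (clear)
  row 1: 0 empty cells -> FULL (clear)
  row 2: 6 empty cells -> not full
  row 3: 4 empty cells -> not full
  row 4: 4 empty cells -> not full
  row 5: 5 empty cells -> not full
  row 6: 0 empty cells -> FULL (clear)
Total rows cleared: 3

Answer: 3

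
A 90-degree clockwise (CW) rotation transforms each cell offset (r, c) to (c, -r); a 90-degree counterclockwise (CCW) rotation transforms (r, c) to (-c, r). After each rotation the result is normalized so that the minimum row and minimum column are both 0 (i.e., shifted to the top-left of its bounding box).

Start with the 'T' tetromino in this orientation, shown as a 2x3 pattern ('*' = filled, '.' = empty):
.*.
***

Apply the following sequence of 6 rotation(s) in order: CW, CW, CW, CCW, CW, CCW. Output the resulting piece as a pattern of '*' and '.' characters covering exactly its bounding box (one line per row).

Start:
.*.
***
After rotation 1 (CW):
*.
**
*.
After rotation 2 (CW):
***
.*.
After rotation 3 (CW):
.*
**
.*
After rotation 4 (CCW):
***
.*.
After rotation 5 (CW):
.*
**
.*
After rotation 6 (CCW):
***
.*.

Answer: ***
.*.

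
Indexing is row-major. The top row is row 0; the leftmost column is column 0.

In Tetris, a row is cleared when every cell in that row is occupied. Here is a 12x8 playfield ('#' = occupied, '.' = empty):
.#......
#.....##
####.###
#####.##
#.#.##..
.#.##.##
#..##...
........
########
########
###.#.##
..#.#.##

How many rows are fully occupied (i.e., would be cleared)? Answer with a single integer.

Answer: 2

Derivation:
Check each row:
  row 0: 7 empty cells -> not full
  row 1: 5 empty cells -> not full
  row 2: 1 empty cell -> not full
  row 3: 1 empty cell -> not full
  row 4: 4 empty cells -> not full
  row 5: 3 empty cells -> not full
  row 6: 5 empty cells -> not full
  row 7: 8 empty cells -> not full
  row 8: 0 empty cells -> FULL (clear)
  row 9: 0 empty cells -> FULL (clear)
  row 10: 2 empty cells -> not full
  row 11: 4 empty cells -> not full
Total rows cleared: 2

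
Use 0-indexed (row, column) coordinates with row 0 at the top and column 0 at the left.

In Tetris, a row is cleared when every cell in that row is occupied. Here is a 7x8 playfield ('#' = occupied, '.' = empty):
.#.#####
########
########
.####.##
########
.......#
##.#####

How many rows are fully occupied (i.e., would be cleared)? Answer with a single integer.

Answer: 3

Derivation:
Check each row:
  row 0: 2 empty cells -> not full
  row 1: 0 empty cells -> FULL (clear)
  row 2: 0 empty cells -> FULL (clear)
  row 3: 2 empty cells -> not full
  row 4: 0 empty cells -> FULL (clear)
  row 5: 7 empty cells -> not full
  row 6: 1 empty cell -> not full
Total rows cleared: 3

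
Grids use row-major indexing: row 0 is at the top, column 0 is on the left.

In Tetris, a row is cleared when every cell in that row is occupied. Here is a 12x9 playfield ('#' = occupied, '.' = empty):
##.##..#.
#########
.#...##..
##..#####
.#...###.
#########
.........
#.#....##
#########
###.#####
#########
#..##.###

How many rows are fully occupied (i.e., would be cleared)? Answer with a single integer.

Check each row:
  row 0: 4 empty cells -> not full
  row 1: 0 empty cells -> FULL (clear)
  row 2: 6 empty cells -> not full
  row 3: 2 empty cells -> not full
  row 4: 5 empty cells -> not full
  row 5: 0 empty cells -> FULL (clear)
  row 6: 9 empty cells -> not full
  row 7: 5 empty cells -> not full
  row 8: 0 empty cells -> FULL (clear)
  row 9: 1 empty cell -> not full
  row 10: 0 empty cells -> FULL (clear)
  row 11: 3 empty cells -> not full
Total rows cleared: 4

Answer: 4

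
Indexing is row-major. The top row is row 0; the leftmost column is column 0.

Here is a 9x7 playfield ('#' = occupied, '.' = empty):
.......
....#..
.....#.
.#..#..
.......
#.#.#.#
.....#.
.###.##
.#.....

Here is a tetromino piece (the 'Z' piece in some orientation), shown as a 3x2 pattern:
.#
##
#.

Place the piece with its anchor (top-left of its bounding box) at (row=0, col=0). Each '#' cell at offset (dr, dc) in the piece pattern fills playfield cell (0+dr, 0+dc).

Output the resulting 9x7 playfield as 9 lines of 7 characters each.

Answer: .#.....
##..#..
#....#.
.#..#..
.......
#.#.#.#
.....#.
.###.##
.#.....

Derivation:
Fill (0+0,0+1) = (0,1)
Fill (0+1,0+0) = (1,0)
Fill (0+1,0+1) = (1,1)
Fill (0+2,0+0) = (2,0)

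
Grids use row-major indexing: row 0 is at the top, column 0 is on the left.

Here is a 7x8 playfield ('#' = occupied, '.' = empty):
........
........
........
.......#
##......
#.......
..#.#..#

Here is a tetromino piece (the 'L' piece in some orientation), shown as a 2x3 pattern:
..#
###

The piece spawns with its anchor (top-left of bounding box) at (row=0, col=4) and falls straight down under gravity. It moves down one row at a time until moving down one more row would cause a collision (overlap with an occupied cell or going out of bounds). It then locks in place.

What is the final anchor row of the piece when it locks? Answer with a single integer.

Answer: 4

Derivation:
Spawn at (row=0, col=4). Try each row:
  row 0: fits
  row 1: fits
  row 2: fits
  row 3: fits
  row 4: fits
  row 5: blocked -> lock at row 4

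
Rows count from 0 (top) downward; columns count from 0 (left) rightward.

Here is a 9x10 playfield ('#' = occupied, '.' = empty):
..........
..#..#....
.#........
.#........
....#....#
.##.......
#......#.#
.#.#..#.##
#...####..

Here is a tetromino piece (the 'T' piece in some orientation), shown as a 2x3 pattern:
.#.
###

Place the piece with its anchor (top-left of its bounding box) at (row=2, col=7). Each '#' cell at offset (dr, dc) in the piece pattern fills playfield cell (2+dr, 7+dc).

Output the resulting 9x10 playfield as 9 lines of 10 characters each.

Fill (2+0,7+1) = (2,8)
Fill (2+1,7+0) = (3,7)
Fill (2+1,7+1) = (3,8)
Fill (2+1,7+2) = (3,9)

Answer: ..........
..#..#....
.#......#.
.#.....###
....#....#
.##.......
#......#.#
.#.#..#.##
#...####..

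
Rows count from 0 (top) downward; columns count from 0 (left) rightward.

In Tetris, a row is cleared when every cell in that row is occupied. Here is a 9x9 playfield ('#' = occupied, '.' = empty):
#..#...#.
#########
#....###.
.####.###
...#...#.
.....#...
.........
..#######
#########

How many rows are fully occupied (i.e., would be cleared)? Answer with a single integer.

Check each row:
  row 0: 6 empty cells -> not full
  row 1: 0 empty cells -> FULL (clear)
  row 2: 5 empty cells -> not full
  row 3: 2 empty cells -> not full
  row 4: 7 empty cells -> not full
  row 5: 8 empty cells -> not full
  row 6: 9 empty cells -> not full
  row 7: 2 empty cells -> not full
  row 8: 0 empty cells -> FULL (clear)
Total rows cleared: 2

Answer: 2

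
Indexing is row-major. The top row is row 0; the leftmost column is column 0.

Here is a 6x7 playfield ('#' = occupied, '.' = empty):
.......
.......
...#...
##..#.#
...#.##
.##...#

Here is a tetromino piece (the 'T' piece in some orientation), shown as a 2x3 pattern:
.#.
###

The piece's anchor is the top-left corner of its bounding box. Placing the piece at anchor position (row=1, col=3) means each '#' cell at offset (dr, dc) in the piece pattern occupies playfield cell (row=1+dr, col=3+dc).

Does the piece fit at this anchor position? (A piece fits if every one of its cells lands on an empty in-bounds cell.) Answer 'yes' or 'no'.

Answer: no

Derivation:
Check each piece cell at anchor (1, 3):
  offset (0,1) -> (1,4): empty -> OK
  offset (1,0) -> (2,3): occupied ('#') -> FAIL
  offset (1,1) -> (2,4): empty -> OK
  offset (1,2) -> (2,5): empty -> OK
All cells valid: no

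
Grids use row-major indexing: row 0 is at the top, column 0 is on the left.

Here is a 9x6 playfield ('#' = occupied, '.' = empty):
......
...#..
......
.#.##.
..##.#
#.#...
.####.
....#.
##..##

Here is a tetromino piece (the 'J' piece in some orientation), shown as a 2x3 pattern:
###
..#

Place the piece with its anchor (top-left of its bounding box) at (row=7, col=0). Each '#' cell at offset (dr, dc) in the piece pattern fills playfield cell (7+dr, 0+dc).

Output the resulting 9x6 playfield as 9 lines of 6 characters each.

Fill (7+0,0+0) = (7,0)
Fill (7+0,0+1) = (7,1)
Fill (7+0,0+2) = (7,2)
Fill (7+1,0+2) = (8,2)

Answer: ......
...#..
......
.#.##.
..##.#
#.#...
.####.
###.#.
###.##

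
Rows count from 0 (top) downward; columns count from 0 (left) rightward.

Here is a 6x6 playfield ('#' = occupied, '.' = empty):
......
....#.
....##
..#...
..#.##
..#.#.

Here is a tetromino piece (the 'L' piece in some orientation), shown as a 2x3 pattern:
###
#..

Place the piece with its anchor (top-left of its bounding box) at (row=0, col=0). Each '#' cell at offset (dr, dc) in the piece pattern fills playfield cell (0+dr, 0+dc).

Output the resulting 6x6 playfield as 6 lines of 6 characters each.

Answer: ###...
#...#.
....##
..#...
..#.##
..#.#.

Derivation:
Fill (0+0,0+0) = (0,0)
Fill (0+0,0+1) = (0,1)
Fill (0+0,0+2) = (0,2)
Fill (0+1,0+0) = (1,0)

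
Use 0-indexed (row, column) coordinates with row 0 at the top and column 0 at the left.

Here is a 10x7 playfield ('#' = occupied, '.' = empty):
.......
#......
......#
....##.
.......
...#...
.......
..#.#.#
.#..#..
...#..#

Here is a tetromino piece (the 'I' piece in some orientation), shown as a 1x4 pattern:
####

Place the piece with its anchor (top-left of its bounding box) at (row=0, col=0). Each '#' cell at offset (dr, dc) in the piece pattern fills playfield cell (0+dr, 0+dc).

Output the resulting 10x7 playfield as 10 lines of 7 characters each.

Answer: ####...
#......
......#
....##.
.......
...#...
.......
..#.#.#
.#..#..
...#..#

Derivation:
Fill (0+0,0+0) = (0,0)
Fill (0+0,0+1) = (0,1)
Fill (0+0,0+2) = (0,2)
Fill (0+0,0+3) = (0,3)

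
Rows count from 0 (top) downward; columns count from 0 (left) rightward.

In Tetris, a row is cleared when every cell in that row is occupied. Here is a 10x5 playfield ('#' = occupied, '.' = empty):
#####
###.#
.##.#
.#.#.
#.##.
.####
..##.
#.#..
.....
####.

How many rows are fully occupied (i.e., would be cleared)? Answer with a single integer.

Answer: 1

Derivation:
Check each row:
  row 0: 0 empty cells -> FULL (clear)
  row 1: 1 empty cell -> not full
  row 2: 2 empty cells -> not full
  row 3: 3 empty cells -> not full
  row 4: 2 empty cells -> not full
  row 5: 1 empty cell -> not full
  row 6: 3 empty cells -> not full
  row 7: 3 empty cells -> not full
  row 8: 5 empty cells -> not full
  row 9: 1 empty cell -> not full
Total rows cleared: 1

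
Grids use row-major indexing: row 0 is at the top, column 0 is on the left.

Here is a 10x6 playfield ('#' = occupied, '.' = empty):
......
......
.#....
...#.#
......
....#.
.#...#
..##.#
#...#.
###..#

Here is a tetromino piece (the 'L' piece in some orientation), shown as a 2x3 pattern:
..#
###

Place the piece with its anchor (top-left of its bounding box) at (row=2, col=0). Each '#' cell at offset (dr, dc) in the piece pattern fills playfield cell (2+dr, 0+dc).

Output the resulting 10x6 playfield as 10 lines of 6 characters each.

Fill (2+0,0+2) = (2,2)
Fill (2+1,0+0) = (3,0)
Fill (2+1,0+1) = (3,1)
Fill (2+1,0+2) = (3,2)

Answer: ......
......
.##...
####.#
......
....#.
.#...#
..##.#
#...#.
###..#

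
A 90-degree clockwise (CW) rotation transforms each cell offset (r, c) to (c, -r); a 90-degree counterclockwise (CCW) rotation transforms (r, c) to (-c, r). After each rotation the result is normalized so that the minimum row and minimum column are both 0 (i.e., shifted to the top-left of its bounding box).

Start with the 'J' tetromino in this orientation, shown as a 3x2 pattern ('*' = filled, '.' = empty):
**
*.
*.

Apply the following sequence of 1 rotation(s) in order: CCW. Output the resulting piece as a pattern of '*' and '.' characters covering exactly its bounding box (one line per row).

Answer: *..
***

Derivation:
Start:
**
*.
*.
After rotation 1 (CCW):
*..
***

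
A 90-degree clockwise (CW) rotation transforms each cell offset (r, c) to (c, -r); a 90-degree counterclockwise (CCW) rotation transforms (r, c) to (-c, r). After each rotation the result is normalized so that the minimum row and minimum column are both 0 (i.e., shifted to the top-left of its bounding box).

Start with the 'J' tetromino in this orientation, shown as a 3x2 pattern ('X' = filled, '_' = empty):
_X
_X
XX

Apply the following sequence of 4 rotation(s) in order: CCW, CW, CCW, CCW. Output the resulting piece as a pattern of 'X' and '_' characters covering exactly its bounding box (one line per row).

Answer: XX
X_
X_

Derivation:
Start:
_X
_X
XX
After rotation 1 (CCW):
XXX
__X
After rotation 2 (CW):
_X
_X
XX
After rotation 3 (CCW):
XXX
__X
After rotation 4 (CCW):
XX
X_
X_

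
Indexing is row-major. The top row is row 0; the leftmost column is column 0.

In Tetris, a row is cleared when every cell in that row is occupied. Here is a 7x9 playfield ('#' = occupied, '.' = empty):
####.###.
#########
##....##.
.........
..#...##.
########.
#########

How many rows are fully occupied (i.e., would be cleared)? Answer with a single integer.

Answer: 2

Derivation:
Check each row:
  row 0: 2 empty cells -> not full
  row 1: 0 empty cells -> FULL (clear)
  row 2: 5 empty cells -> not full
  row 3: 9 empty cells -> not full
  row 4: 6 empty cells -> not full
  row 5: 1 empty cell -> not full
  row 6: 0 empty cells -> FULL (clear)
Total rows cleared: 2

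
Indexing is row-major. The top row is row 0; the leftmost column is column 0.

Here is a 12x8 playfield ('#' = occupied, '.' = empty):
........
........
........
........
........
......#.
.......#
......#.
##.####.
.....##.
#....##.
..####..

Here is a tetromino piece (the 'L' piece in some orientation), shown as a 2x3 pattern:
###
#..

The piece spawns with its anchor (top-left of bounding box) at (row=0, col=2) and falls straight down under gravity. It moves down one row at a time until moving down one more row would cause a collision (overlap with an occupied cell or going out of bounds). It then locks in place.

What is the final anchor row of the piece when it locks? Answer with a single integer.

Answer: 7

Derivation:
Spawn at (row=0, col=2). Try each row:
  row 0: fits
  row 1: fits
  row 2: fits
  row 3: fits
  row 4: fits
  row 5: fits
  row 6: fits
  row 7: fits
  row 8: blocked -> lock at row 7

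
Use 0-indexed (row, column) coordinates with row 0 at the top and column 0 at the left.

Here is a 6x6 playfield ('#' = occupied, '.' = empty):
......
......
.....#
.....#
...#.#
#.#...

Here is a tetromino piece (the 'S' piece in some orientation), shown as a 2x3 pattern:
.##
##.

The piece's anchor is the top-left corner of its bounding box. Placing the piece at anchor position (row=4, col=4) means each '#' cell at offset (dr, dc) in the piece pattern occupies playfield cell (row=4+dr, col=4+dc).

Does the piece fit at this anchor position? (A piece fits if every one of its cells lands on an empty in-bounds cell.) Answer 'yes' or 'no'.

Answer: no

Derivation:
Check each piece cell at anchor (4, 4):
  offset (0,1) -> (4,5): occupied ('#') -> FAIL
  offset (0,2) -> (4,6): out of bounds -> FAIL
  offset (1,0) -> (5,4): empty -> OK
  offset (1,1) -> (5,5): empty -> OK
All cells valid: no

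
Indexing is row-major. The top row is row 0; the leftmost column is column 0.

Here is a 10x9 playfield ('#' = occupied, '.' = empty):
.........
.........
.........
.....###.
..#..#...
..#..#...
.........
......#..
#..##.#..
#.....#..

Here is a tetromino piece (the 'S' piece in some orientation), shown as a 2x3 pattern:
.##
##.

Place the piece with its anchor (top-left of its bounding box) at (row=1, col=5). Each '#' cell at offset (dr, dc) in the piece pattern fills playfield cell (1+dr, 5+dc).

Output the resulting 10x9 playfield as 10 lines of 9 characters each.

Answer: .........
......##.
.....##..
.....###.
..#..#...
..#..#...
.........
......#..
#..##.#..
#.....#..

Derivation:
Fill (1+0,5+1) = (1,6)
Fill (1+0,5+2) = (1,7)
Fill (1+1,5+0) = (2,5)
Fill (1+1,5+1) = (2,6)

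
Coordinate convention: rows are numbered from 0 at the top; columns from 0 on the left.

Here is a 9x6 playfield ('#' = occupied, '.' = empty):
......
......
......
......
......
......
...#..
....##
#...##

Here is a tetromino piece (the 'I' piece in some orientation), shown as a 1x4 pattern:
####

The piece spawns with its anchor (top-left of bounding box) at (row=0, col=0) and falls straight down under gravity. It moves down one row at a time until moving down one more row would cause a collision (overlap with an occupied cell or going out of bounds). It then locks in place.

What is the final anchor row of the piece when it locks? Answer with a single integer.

Answer: 5

Derivation:
Spawn at (row=0, col=0). Try each row:
  row 0: fits
  row 1: fits
  row 2: fits
  row 3: fits
  row 4: fits
  row 5: fits
  row 6: blocked -> lock at row 5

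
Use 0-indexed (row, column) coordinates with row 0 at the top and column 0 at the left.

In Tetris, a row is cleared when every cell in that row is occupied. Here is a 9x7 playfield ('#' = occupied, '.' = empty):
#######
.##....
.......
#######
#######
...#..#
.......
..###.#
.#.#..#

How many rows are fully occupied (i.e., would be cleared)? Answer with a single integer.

Answer: 3

Derivation:
Check each row:
  row 0: 0 empty cells -> FULL (clear)
  row 1: 5 empty cells -> not full
  row 2: 7 empty cells -> not full
  row 3: 0 empty cells -> FULL (clear)
  row 4: 0 empty cells -> FULL (clear)
  row 5: 5 empty cells -> not full
  row 6: 7 empty cells -> not full
  row 7: 3 empty cells -> not full
  row 8: 4 empty cells -> not full
Total rows cleared: 3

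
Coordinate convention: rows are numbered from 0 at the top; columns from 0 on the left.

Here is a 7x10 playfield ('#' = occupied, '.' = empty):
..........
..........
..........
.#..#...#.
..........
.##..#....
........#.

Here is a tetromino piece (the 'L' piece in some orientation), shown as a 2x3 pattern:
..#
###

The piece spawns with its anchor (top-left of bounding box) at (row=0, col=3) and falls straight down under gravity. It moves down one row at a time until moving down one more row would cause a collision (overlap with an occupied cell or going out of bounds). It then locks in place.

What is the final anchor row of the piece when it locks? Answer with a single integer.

Answer: 1

Derivation:
Spawn at (row=0, col=3). Try each row:
  row 0: fits
  row 1: fits
  row 2: blocked -> lock at row 1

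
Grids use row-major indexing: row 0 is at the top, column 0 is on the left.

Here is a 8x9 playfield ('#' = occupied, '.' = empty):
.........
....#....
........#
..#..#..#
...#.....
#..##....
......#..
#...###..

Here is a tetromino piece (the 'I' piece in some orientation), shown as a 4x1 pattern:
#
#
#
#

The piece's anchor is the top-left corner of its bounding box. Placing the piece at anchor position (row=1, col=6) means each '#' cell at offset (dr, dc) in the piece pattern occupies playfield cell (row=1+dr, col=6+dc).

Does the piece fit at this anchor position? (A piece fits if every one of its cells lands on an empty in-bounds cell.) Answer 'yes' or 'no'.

Answer: yes

Derivation:
Check each piece cell at anchor (1, 6):
  offset (0,0) -> (1,6): empty -> OK
  offset (1,0) -> (2,6): empty -> OK
  offset (2,0) -> (3,6): empty -> OK
  offset (3,0) -> (4,6): empty -> OK
All cells valid: yes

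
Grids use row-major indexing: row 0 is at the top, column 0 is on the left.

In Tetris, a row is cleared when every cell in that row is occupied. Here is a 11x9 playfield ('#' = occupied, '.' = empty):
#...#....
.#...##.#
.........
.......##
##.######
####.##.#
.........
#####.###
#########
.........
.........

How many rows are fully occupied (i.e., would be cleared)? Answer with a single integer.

Answer: 1

Derivation:
Check each row:
  row 0: 7 empty cells -> not full
  row 1: 5 empty cells -> not full
  row 2: 9 empty cells -> not full
  row 3: 7 empty cells -> not full
  row 4: 1 empty cell -> not full
  row 5: 2 empty cells -> not full
  row 6: 9 empty cells -> not full
  row 7: 1 empty cell -> not full
  row 8: 0 empty cells -> FULL (clear)
  row 9: 9 empty cells -> not full
  row 10: 9 empty cells -> not full
Total rows cleared: 1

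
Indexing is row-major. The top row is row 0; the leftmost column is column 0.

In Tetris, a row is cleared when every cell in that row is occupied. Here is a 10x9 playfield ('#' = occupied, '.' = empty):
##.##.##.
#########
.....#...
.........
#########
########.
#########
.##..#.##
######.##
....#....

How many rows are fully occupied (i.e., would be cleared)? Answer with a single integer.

Answer: 3

Derivation:
Check each row:
  row 0: 3 empty cells -> not full
  row 1: 0 empty cells -> FULL (clear)
  row 2: 8 empty cells -> not full
  row 3: 9 empty cells -> not full
  row 4: 0 empty cells -> FULL (clear)
  row 5: 1 empty cell -> not full
  row 6: 0 empty cells -> FULL (clear)
  row 7: 4 empty cells -> not full
  row 8: 1 empty cell -> not full
  row 9: 8 empty cells -> not full
Total rows cleared: 3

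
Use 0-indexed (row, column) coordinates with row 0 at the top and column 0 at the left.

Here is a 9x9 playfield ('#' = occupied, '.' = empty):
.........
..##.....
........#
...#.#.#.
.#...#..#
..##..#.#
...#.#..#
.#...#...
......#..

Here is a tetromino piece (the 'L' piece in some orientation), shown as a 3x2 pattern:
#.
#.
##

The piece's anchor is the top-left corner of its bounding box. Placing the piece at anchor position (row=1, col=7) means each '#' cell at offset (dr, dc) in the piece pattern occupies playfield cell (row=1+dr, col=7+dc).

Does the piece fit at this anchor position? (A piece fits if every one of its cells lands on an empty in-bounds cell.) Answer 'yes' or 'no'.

Check each piece cell at anchor (1, 7):
  offset (0,0) -> (1,7): empty -> OK
  offset (1,0) -> (2,7): empty -> OK
  offset (2,0) -> (3,7): occupied ('#') -> FAIL
  offset (2,1) -> (3,8): empty -> OK
All cells valid: no

Answer: no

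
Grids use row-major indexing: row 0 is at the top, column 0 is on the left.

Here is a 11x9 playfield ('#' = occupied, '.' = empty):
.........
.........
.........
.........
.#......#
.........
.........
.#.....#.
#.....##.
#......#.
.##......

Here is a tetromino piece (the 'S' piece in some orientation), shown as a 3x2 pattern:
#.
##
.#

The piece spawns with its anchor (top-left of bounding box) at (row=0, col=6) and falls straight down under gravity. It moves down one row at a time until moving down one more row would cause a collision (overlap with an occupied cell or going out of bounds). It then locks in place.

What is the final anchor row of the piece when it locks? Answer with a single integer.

Answer: 4

Derivation:
Spawn at (row=0, col=6). Try each row:
  row 0: fits
  row 1: fits
  row 2: fits
  row 3: fits
  row 4: fits
  row 5: blocked -> lock at row 4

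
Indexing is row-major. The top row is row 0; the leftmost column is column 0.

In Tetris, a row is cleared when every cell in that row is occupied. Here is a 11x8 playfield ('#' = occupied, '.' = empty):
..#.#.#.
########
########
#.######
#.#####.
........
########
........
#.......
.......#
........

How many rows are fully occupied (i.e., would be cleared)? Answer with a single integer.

Check each row:
  row 0: 5 empty cells -> not full
  row 1: 0 empty cells -> FULL (clear)
  row 2: 0 empty cells -> FULL (clear)
  row 3: 1 empty cell -> not full
  row 4: 2 empty cells -> not full
  row 5: 8 empty cells -> not full
  row 6: 0 empty cells -> FULL (clear)
  row 7: 8 empty cells -> not full
  row 8: 7 empty cells -> not full
  row 9: 7 empty cells -> not full
  row 10: 8 empty cells -> not full
Total rows cleared: 3

Answer: 3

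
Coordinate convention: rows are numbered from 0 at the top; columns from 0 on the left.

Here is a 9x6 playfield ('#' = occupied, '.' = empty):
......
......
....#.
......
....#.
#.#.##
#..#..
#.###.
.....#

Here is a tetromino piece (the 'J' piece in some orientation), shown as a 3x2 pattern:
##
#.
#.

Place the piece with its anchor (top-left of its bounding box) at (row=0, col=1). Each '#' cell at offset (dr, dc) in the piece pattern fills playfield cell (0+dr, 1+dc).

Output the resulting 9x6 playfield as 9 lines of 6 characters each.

Answer: .##...
.#....
.#..#.
......
....#.
#.#.##
#..#..
#.###.
.....#

Derivation:
Fill (0+0,1+0) = (0,1)
Fill (0+0,1+1) = (0,2)
Fill (0+1,1+0) = (1,1)
Fill (0+2,1+0) = (2,1)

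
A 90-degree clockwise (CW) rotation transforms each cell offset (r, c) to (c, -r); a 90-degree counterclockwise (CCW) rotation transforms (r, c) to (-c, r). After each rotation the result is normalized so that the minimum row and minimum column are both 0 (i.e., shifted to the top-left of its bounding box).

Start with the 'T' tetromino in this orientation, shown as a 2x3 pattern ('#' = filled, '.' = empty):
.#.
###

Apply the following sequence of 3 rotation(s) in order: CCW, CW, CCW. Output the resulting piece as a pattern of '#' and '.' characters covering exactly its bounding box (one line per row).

Start:
.#.
###
After rotation 1 (CCW):
.#
##
.#
After rotation 2 (CW):
.#.
###
After rotation 3 (CCW):
.#
##
.#

Answer: .#
##
.#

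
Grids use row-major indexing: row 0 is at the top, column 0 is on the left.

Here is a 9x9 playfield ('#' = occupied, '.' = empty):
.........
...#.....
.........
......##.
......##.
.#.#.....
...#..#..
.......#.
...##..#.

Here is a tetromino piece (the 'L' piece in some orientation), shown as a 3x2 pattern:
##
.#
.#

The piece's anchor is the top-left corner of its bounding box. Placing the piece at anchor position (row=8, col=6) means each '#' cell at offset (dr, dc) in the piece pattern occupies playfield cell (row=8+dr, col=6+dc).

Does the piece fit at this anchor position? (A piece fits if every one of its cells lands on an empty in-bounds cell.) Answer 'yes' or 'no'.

Answer: no

Derivation:
Check each piece cell at anchor (8, 6):
  offset (0,0) -> (8,6): empty -> OK
  offset (0,1) -> (8,7): occupied ('#') -> FAIL
  offset (1,1) -> (9,7): out of bounds -> FAIL
  offset (2,1) -> (10,7): out of bounds -> FAIL
All cells valid: no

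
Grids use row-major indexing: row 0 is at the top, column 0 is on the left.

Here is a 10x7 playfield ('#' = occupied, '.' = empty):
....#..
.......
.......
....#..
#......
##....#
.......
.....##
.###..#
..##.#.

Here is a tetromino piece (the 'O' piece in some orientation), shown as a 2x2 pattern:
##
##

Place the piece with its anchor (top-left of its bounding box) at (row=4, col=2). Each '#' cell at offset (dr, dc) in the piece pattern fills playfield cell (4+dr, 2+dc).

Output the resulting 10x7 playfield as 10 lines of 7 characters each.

Fill (4+0,2+0) = (4,2)
Fill (4+0,2+1) = (4,3)
Fill (4+1,2+0) = (5,2)
Fill (4+1,2+1) = (5,3)

Answer: ....#..
.......
.......
....#..
#.##...
####..#
.......
.....##
.###..#
..##.#.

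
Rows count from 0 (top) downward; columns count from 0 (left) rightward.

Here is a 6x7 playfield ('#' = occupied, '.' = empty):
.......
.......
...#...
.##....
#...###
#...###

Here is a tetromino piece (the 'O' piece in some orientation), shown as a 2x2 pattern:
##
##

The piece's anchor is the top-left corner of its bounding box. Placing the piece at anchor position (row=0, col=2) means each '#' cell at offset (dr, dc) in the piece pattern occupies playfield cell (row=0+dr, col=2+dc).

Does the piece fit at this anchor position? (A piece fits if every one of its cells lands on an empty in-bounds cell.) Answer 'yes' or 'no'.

Check each piece cell at anchor (0, 2):
  offset (0,0) -> (0,2): empty -> OK
  offset (0,1) -> (0,3): empty -> OK
  offset (1,0) -> (1,2): empty -> OK
  offset (1,1) -> (1,3): empty -> OK
All cells valid: yes

Answer: yes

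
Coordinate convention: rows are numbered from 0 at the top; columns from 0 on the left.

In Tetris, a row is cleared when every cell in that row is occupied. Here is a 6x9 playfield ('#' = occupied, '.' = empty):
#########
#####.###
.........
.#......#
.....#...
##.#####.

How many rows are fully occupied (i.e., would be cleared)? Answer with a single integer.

Answer: 1

Derivation:
Check each row:
  row 0: 0 empty cells -> FULL (clear)
  row 1: 1 empty cell -> not full
  row 2: 9 empty cells -> not full
  row 3: 7 empty cells -> not full
  row 4: 8 empty cells -> not full
  row 5: 2 empty cells -> not full
Total rows cleared: 1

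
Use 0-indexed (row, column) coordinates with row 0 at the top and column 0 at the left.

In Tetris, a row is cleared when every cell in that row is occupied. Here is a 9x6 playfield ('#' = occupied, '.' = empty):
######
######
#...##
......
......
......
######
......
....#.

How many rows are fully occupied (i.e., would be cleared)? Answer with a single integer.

Check each row:
  row 0: 0 empty cells -> FULL (clear)
  row 1: 0 empty cells -> FULL (clear)
  row 2: 3 empty cells -> not full
  row 3: 6 empty cells -> not full
  row 4: 6 empty cells -> not full
  row 5: 6 empty cells -> not full
  row 6: 0 empty cells -> FULL (clear)
  row 7: 6 empty cells -> not full
  row 8: 5 empty cells -> not full
Total rows cleared: 3

Answer: 3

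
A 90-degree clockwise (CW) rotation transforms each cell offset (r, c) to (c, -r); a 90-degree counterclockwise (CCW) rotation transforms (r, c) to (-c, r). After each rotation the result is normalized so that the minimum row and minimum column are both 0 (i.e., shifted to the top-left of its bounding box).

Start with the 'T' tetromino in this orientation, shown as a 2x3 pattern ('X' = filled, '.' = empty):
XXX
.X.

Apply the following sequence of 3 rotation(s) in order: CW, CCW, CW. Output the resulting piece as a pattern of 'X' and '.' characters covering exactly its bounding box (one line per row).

Start:
XXX
.X.
After rotation 1 (CW):
.X
XX
.X
After rotation 2 (CCW):
XXX
.X.
After rotation 3 (CW):
.X
XX
.X

Answer: .X
XX
.X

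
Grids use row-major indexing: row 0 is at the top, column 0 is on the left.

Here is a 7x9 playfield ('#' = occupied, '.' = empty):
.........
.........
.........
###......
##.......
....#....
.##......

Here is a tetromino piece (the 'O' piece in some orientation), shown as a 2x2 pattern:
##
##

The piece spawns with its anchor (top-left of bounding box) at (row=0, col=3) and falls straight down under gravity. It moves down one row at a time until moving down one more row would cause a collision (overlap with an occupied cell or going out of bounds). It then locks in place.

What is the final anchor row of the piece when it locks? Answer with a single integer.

Spawn at (row=0, col=3). Try each row:
  row 0: fits
  row 1: fits
  row 2: fits
  row 3: fits
  row 4: blocked -> lock at row 3

Answer: 3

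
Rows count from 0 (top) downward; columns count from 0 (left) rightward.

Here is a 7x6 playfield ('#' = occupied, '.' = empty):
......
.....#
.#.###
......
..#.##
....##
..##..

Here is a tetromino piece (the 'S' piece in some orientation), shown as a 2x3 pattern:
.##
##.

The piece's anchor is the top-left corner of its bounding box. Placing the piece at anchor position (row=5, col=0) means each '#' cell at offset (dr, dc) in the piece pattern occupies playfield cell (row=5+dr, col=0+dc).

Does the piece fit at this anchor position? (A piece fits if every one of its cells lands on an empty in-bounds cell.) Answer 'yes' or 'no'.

Answer: yes

Derivation:
Check each piece cell at anchor (5, 0):
  offset (0,1) -> (5,1): empty -> OK
  offset (0,2) -> (5,2): empty -> OK
  offset (1,0) -> (6,0): empty -> OK
  offset (1,1) -> (6,1): empty -> OK
All cells valid: yes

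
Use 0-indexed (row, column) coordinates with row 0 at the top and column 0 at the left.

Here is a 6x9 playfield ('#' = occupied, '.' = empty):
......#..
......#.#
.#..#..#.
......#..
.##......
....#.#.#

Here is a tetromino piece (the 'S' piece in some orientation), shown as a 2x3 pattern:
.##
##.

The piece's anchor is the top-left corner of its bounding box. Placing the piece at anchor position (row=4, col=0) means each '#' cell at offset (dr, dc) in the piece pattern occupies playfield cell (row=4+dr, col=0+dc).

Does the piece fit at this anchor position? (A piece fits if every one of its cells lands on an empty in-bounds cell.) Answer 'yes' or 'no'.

Check each piece cell at anchor (4, 0):
  offset (0,1) -> (4,1): occupied ('#') -> FAIL
  offset (0,2) -> (4,2): occupied ('#') -> FAIL
  offset (1,0) -> (5,0): empty -> OK
  offset (1,1) -> (5,1): empty -> OK
All cells valid: no

Answer: no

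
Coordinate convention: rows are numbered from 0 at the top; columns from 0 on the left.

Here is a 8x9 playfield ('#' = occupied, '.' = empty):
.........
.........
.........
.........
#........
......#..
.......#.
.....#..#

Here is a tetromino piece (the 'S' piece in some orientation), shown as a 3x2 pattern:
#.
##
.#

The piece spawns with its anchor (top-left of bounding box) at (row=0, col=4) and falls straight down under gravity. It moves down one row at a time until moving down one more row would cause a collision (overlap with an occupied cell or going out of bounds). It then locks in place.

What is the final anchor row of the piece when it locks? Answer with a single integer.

Spawn at (row=0, col=4). Try each row:
  row 0: fits
  row 1: fits
  row 2: fits
  row 3: fits
  row 4: fits
  row 5: blocked -> lock at row 4

Answer: 4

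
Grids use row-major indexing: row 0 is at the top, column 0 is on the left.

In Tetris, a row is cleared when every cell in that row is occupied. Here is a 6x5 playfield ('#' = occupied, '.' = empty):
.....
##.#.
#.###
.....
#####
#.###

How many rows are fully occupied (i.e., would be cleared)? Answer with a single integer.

Check each row:
  row 0: 5 empty cells -> not full
  row 1: 2 empty cells -> not full
  row 2: 1 empty cell -> not full
  row 3: 5 empty cells -> not full
  row 4: 0 empty cells -> FULL (clear)
  row 5: 1 empty cell -> not full
Total rows cleared: 1

Answer: 1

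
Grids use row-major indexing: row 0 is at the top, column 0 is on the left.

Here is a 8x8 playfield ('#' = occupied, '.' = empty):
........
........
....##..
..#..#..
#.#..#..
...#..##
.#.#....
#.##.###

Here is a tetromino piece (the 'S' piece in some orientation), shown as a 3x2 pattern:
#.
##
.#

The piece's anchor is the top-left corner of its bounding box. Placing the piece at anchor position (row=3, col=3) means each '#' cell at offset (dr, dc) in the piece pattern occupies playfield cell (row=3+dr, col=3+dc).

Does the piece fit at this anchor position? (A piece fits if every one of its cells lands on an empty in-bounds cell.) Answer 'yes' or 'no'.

Check each piece cell at anchor (3, 3):
  offset (0,0) -> (3,3): empty -> OK
  offset (1,0) -> (4,3): empty -> OK
  offset (1,1) -> (4,4): empty -> OK
  offset (2,1) -> (5,4): empty -> OK
All cells valid: yes

Answer: yes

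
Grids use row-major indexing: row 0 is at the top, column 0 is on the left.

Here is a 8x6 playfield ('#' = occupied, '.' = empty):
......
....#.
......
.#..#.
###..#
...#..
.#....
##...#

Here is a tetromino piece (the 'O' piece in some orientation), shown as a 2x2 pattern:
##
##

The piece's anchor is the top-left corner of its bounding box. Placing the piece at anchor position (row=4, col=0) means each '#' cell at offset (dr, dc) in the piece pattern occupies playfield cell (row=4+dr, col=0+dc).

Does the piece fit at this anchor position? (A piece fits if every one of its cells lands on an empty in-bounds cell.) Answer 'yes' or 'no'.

Check each piece cell at anchor (4, 0):
  offset (0,0) -> (4,0): occupied ('#') -> FAIL
  offset (0,1) -> (4,1): occupied ('#') -> FAIL
  offset (1,0) -> (5,0): empty -> OK
  offset (1,1) -> (5,1): empty -> OK
All cells valid: no

Answer: no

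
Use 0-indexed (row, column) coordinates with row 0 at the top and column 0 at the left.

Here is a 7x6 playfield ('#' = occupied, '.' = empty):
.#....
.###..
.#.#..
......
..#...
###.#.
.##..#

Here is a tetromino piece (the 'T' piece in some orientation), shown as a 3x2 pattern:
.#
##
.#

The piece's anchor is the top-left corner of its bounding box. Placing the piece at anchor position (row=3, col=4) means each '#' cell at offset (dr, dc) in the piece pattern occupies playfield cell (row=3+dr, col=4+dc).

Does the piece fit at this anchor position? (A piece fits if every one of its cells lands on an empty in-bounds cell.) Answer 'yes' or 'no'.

Check each piece cell at anchor (3, 4):
  offset (0,1) -> (3,5): empty -> OK
  offset (1,0) -> (4,4): empty -> OK
  offset (1,1) -> (4,5): empty -> OK
  offset (2,1) -> (5,5): empty -> OK
All cells valid: yes

Answer: yes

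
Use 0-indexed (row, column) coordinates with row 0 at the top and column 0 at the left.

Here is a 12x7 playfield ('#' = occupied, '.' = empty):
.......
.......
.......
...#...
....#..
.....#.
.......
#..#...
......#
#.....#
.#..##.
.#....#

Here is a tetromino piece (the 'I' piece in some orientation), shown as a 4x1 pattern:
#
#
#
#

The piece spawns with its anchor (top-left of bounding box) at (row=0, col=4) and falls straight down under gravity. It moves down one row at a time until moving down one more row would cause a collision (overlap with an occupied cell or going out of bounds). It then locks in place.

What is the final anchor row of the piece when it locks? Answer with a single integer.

Spawn at (row=0, col=4). Try each row:
  row 0: fits
  row 1: blocked -> lock at row 0

Answer: 0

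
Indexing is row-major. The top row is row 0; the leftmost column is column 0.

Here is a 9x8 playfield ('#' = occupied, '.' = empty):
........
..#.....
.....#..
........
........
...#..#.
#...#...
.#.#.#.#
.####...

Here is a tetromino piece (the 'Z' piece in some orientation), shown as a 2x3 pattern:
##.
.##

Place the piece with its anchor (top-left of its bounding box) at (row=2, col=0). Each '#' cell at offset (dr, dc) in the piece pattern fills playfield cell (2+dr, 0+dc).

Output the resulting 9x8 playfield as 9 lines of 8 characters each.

Fill (2+0,0+0) = (2,0)
Fill (2+0,0+1) = (2,1)
Fill (2+1,0+1) = (3,1)
Fill (2+1,0+2) = (3,2)

Answer: ........
..#.....
##...#..
.##.....
........
...#..#.
#...#...
.#.#.#.#
.####...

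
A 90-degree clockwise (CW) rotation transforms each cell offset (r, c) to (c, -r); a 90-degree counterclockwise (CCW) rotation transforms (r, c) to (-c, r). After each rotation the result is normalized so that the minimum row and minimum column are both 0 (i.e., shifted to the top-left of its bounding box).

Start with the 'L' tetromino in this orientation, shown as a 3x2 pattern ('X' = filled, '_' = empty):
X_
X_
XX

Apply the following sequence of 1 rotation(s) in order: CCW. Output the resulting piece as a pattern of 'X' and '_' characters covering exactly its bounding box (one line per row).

Start:
X_
X_
XX
After rotation 1 (CCW):
__X
XXX

Answer: __X
XXX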